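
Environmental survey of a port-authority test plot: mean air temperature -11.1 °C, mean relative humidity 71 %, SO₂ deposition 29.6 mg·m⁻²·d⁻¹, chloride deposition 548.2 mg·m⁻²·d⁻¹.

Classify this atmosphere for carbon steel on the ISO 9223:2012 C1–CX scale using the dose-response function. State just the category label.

carbon steel: temperature factor f = +0.150·(-21.1) = -3.1650
  sulphur-dioxide contribution → 1.8 μm/a
  chloride contribution → 34 μm/a
  total first-year rate 35.8 μm/a
ISO 9223 Table 2 (carbon steel): 25 < 35.8 ≤ 50 μm/a ⇒ C3

C3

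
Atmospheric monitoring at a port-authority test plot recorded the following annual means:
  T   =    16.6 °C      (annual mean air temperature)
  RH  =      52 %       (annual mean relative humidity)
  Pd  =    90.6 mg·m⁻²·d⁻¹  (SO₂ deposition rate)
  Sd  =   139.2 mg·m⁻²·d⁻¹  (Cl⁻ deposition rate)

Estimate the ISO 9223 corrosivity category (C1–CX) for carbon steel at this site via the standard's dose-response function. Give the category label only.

carbon steel: temperature factor f = -0.054·(6.6) = -0.3564
  Pd branch = 1.77·Pd^0.52·e^(0.02·RH+f) = 36.52 μm/a
  Cl⁻ term: 0.102·139.2^0.62·exp(0.033·52+0.04·16.6) = 23.51
  sum: 36.52 + 23.51 → r_corr = 60.03 μm/a
Category bounds: 50…80 μm/a bracket r_corr ⇒ C4

C4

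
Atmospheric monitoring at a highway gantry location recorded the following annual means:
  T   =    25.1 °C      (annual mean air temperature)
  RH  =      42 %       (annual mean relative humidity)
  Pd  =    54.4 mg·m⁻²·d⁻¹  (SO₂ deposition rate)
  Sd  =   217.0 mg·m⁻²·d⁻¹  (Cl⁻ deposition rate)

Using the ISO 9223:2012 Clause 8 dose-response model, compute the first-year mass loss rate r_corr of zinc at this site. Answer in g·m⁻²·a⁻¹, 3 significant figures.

zinc: f(T) = -0.071·(T−10) [T>10 °C] = -1.0721
  SO₂ term: 0.0129·54.4^0.44·exp(0.046·42-1.0721) = 0.1769
  Cl⁻ term: 0.0175·217.0^0.57·exp(0.008·42+0.085·25.1) = 4.439
  sum: 0.1769 + 4.439 → r_corr = 4.616 μm/a
Convert to mass loss: 4.616 μm/a × 7.14 g/cm³ = 32.96 g·m⁻²·a⁻¹

r_corr = 33.0 g·m⁻²·a⁻¹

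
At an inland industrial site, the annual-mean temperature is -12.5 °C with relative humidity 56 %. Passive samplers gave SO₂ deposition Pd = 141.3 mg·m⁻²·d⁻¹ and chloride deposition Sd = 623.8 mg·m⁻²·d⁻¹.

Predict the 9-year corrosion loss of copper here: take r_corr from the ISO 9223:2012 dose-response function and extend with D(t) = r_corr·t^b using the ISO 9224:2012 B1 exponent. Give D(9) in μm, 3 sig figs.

copper: f(T) = +0.126·(T−10) [T≤10 °C] = -2.8350
  sulphur-dioxide contribution → 0.03069 μm/a
  chloride contribution → 0.2371 μm/a
  total first-year rate 0.2678 μm/a
Long-term exponent b (ISO 9224 Table 2, B1) = 0.667
  D(9) = 0.2678 × 9^0.667 = 0.2678 × 4.33 = 1.159 μm

D(9) = 1.16 μm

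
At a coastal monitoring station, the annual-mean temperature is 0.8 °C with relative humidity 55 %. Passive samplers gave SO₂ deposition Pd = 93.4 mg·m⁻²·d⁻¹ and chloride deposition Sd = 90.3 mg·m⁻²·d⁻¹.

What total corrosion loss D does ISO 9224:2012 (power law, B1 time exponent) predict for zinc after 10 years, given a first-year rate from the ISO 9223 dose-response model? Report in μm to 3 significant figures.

D(10) = 7.93 μm

zinc: temperature factor f = +0.038·(-9.2) = -0.3496
  sulphur-dioxide contribution → 0.8404 μm/a
  chloride contribution → 0.3788 μm/a
  total first-year rate 1.219 μm/a
Power-law: D(10) = r_corr · 10^0.813
  D(10) = 1.219 × 10^0.813 = 1.219 × 6.501 = 7.926 μm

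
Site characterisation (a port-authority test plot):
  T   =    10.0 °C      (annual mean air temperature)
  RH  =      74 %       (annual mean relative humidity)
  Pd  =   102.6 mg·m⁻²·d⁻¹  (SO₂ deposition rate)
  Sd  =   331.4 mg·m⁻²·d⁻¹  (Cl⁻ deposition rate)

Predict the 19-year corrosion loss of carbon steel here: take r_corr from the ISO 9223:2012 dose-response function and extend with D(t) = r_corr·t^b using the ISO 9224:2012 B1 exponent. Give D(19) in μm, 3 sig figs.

D(19) = 701 μm

carbon steel: T≤10 °C ⇒ hinge +0.150·(10.0−10) = +0.0000
  sulphur-dioxide contribution → 86.4 μm/a
  chloride contribution → 63.9 μm/a
  total first-year rate 150.3 μm/a
Long-term exponent b (ISO 9224 Table 2, B1) = 0.523
  D(19) = 150.3 × 19^0.523 = 150.3 × 4.664 = 701 μm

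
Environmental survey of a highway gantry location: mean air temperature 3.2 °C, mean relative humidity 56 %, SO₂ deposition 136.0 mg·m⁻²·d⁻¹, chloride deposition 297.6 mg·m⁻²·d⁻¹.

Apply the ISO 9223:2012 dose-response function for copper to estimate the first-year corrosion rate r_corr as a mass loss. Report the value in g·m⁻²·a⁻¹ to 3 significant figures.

copper: f(T) = +0.126·(T−10) [T≤10 °C] = -0.8568
  Pd branch = 0.0053·Pd^0.26·e^(0.059·RH+f) = 0.2197 μm/a
  Sd branch = 0.01025·Sd^0.27·e^(0.036·RH+0.049·T) = 0.419 μm/a
  sum: 0.2197 + 0.419 → r_corr = 0.6387 μm/a
Convert to mass loss: 0.6387 μm/a × 8.96 g/cm³ = 5.723 g·m⁻²·a⁻¹

r_corr = 5.72 g·m⁻²·a⁻¹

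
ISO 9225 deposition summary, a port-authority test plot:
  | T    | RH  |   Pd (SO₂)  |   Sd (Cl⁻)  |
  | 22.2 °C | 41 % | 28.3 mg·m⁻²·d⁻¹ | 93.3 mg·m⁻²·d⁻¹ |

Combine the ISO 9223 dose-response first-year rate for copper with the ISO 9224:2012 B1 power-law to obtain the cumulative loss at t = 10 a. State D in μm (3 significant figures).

copper: f(T) = -0.080·(T−10) [T>10 °C] = -0.9760
  Pd branch = 0.0053·Pd^0.26·e^(0.059·RH+f) = 0.05351 μm/a
  Sd branch = 0.01025·Sd^0.27·e^(0.036·RH+0.049·T) = 0.4529 μm/a
  sum: 0.05351 + 0.4529 → r_corr = 0.5064 μm/a
ISO 9224: D(t) = r_corr · t^b with b = 0.667 (copper, B1)
  D(10) = 0.5064 × 10^0.667 = 0.5064 × 4.645 = 2.353 μm

D(10) = 2.35 μm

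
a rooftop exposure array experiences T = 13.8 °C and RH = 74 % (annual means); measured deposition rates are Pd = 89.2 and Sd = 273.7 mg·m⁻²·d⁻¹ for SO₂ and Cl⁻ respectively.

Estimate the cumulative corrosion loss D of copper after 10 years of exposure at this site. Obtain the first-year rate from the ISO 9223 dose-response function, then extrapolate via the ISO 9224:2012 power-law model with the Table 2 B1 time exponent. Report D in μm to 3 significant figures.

D(10) = 10.7 μm

copper: temperature factor f = -0.080·(3.8) = -0.3040
  Pd branch = 0.0053·Pd^0.26·e^(0.059·RH+f) = 0.9896 μm/a
  Sd branch = 0.01025·Sd^0.27·e^(0.036·RH+0.049·T) = 1.316 μm/a
  sum: 0.9896 + 1.316 → r_corr = 2.306 μm/a
Power-law: D(10) = r_corr · 10^0.667
  D(10) = 2.306 × 10^0.667 = 2.306 × 4.645 = 10.71 μm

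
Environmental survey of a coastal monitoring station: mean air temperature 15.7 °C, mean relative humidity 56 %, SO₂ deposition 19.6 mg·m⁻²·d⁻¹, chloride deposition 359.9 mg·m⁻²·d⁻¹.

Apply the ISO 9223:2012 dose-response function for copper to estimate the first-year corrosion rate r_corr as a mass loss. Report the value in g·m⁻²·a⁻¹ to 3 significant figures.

r_corr = 9.07 g·m⁻²·a⁻¹

copper: T>10 °C ⇒ hinge -0.080·(15.7−10) = -0.4560
  sulphur-dioxide contribution → 0.1982 μm/a
  chloride contribution → 0.8138 μm/a
  total first-year rate 1.012 μm/a
Convert to mass loss: 1.012 μm/a × 8.96 g/cm³ = 9.068 g·m⁻²·a⁻¹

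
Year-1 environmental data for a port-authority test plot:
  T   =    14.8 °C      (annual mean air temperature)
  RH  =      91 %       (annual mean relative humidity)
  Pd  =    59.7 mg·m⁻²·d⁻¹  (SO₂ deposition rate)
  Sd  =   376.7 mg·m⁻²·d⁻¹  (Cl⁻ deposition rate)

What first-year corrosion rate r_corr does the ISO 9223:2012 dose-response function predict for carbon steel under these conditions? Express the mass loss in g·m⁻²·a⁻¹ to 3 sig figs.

r_corr = 1.71e+03 g·m⁻²·a⁻¹

carbon steel: f(T) = -0.054·(T−10) [T>10 °C] = -0.2592
  SO₂ term: 1.77·59.7^0.52·exp(0.02·91-0.2592) = 70.68
  Cl⁻ term: 0.102·376.7^0.62·exp(0.033·91+0.04·14.8) = 146.9
  r_corr = 70.68 + 146.9 = 217.6 μm/a
Convert to mass loss: 217.6 μm/a × 7.85 g/cm³ = 1708 g·m⁻²·a⁻¹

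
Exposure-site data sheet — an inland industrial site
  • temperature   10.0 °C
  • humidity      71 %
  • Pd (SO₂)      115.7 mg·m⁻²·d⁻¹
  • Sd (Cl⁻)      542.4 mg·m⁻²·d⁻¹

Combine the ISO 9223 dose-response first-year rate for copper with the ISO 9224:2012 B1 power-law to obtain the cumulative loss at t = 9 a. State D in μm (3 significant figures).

D(9) = 10.3 μm

copper: T≤10 °C ⇒ hinge +0.126·(10.0−10) = +0.0000
  Pd branch = 0.0053·Pd^0.26·e^(0.059·RH+f) = 1.202 μm/a
  Cl⁻ term: 0.01025·542.4^0.27·exp(0.036·71+0.049·10.0) = 1.18
  sum: 1.202 + 1.18 → r_corr = 2.382 μm/a
ISO 9224: D(t) = r_corr · t^b with b = 0.667 (copper, B1)
  D(9) = 2.382 × 9^0.667 = 2.382 × 4.33 = 10.31 μm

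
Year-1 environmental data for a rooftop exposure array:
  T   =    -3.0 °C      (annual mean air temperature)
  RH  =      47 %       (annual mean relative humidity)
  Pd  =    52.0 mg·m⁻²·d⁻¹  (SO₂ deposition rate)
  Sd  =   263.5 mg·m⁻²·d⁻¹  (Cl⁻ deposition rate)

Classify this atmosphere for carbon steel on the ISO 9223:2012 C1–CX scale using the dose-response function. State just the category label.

C2

carbon steel: temperature factor f = +0.150·(-13.0) = -1.9500
  Pd branch = 1.77·Pd^0.52·e^(0.02·RH+f) = 5.031 μm/a
  Cl⁻ term: 0.102·263.5^0.62·exp(0.033·47+0.04·-3.0) = 13.52
  sum: 5.031 + 13.52 → r_corr = 18.55 μm/a
ISO 9223 Table 2 (carbon steel): 1.3 < 18.6 ≤ 25 μm/a ⇒ C2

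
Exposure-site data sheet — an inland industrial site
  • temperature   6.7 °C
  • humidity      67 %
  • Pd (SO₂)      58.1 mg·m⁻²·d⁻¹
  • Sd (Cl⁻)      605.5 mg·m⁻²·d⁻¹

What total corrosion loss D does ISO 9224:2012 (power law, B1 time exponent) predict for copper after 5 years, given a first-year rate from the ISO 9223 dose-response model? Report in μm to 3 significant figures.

copper: temperature factor f = +0.126·(-3.3) = -0.4158
  SO₂ term: 0.0053·58.1^0.26·exp(0.059·67-0.4158) = 0.5238
  Sd branch = 0.01025·Sd^0.27·e^(0.036·RH+0.049·T) = 0.8953 μm/a
  sum: 0.5238 + 0.8953 → r_corr = 1.419 μm/a
ISO 9224: D(t) = r_corr · t^b with b = 0.667 (copper, B1)
  D(5) = 1.419 × 5^0.667 = 1.419 × 2.926 = 4.152 μm

D(5) = 4.15 μm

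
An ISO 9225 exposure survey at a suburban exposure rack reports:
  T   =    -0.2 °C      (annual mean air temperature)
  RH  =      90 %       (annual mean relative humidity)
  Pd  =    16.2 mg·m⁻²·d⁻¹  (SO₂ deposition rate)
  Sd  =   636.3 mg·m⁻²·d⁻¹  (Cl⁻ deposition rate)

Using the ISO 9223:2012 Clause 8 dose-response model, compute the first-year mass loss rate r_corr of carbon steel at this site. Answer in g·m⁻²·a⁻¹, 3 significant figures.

r_corr = 925 g·m⁻²·a⁻¹

carbon steel: T≤10 °C ⇒ hinge +0.150·(-0.2−10) = -1.5300
  sulphur-dioxide contribution → 9.867 μm/a
  chloride contribution → 108 μm/a
  ⇒ r_corr(carbon steel) = 117.8 μm/a
Convert to mass loss: 117.8 μm/a × 7.85 g/cm³ = 924.9 g·m⁻²·a⁻¹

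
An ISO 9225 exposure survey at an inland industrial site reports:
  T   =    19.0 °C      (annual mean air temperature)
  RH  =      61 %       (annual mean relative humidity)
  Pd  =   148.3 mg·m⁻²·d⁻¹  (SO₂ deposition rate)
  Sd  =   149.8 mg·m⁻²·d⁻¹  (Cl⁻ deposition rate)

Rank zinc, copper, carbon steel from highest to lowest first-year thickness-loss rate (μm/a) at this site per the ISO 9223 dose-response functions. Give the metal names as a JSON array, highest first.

zinc: temperature factor f = -0.071·(9.0) = -0.6390
  SO₂ term: 0.0129·148.3^0.44·exp(0.046·61-0.6390) = 1.016
  Sd branch = 0.0175·Sd^0.57·e^(0.008·RH+0.085·T) = 2.491 μm/a
  r_corr = 1.016 + 2.491 = 3.507 μm/a
copper: T>10 °C ⇒ hinge -0.080·(19.0−10) = -0.7200
  SO₂ term: 0.0053·148.3^0.26·exp(0.059·61-0.7200) = 0.346
  Sd branch = 0.01025·Sd^0.27·e^(0.036·RH+0.049·T) = 0.904 μm/a
  r_corr = 0.346 + 0.904 = 1.25 μm/a
carbon steel: temperature factor f = -0.054·(9.0) = -0.4860
  Pd branch = 1.77·Pd^0.52·e^(0.02·RH+f) = 49.63 μm/a
  Cl⁻ term: 0.102·149.8^0.62·exp(0.033·61+0.04·19.0) = 36.45
  r_corr = 49.63 + 36.45 = 86.08 μm/a
Ordering by μm/a: carbon steel (86.1) > zinc (3.51) > copper (1.25)

["carbon steel", "zinc", "copper"]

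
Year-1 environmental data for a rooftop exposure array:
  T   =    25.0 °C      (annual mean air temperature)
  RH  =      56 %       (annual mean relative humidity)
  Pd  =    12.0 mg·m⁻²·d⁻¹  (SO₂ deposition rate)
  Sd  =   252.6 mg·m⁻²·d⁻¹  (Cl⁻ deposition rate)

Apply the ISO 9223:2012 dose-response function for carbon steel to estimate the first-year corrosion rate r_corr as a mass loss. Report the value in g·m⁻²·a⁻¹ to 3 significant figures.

r_corr = 495 g·m⁻²·a⁻¹

carbon steel: f(T) = -0.054·(T−10) [T>10 °C] = -0.8100
  SO₂ term: 1.77·12.0^0.52·exp(0.02·56-0.8100) = 8.786
  Sd branch = 0.102·Sd^0.62·e^(0.033·RH+0.04·T) = 54.32 μm/a
  r_corr = 8.786 + 54.32 = 63.11 μm/a
Convert to mass loss: 63.11 μm/a × 7.85 g/cm³ = 495.4 g·m⁻²·a⁻¹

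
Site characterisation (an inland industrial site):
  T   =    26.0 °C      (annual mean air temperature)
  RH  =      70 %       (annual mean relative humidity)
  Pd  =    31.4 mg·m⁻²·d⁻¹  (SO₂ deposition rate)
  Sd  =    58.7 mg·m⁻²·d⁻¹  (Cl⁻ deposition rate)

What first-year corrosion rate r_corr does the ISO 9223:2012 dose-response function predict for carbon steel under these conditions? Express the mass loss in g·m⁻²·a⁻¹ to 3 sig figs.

r_corr = 428 g·m⁻²·a⁻¹

carbon steel: temperature factor f = -0.054·(16.0) = -0.8640
  Pd branch = 1.77·Pd^0.52·e^(0.02·RH+f) = 18.16 μm/a
  Cl⁻ term: 0.102·58.7^0.62·exp(0.033·70+0.04·26.0) = 36.31
  r_corr = 18.16 + 36.31 = 54.47 μm/a
Convert to mass loss: 54.47 μm/a × 7.85 g/cm³ = 427.6 g·m⁻²·a⁻¹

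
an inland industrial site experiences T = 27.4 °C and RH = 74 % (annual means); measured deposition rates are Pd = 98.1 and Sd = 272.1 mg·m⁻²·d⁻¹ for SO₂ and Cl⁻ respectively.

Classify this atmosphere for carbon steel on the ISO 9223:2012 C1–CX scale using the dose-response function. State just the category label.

carbon steel: temperature factor f = -0.054·(17.4) = -0.9396
  Pd branch = 1.77·Pd^0.52·e^(0.02·RH+f) = 32.99 μm/a
  Sd branch = 0.102·Sd^0.62·e^(0.033·RH+0.04·T) = 113.4 μm/a
  r_corr = 32.99 + 113.4 = 146.4 μm/a
146 μm/a falls in (80, 200] for carbon steel → category C5

C5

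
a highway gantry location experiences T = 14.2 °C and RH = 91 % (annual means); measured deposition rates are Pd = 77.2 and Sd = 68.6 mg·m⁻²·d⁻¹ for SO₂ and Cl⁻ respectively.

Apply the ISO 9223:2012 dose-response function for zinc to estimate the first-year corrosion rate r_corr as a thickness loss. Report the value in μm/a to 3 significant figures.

r_corr = 5.61 μm/a

zinc: f(T) = -0.071·(T−10) [T>10 °C] = -0.2982
  Pd branch = 0.0129·Pd^0.44·e^(0.046·RH+f) = 4.262 μm/a
  Sd branch = 0.0175·Sd^0.57·e^(0.008·RH+0.085·T) = 1.349 μm/a
  sum: 4.262 + 1.349 → r_corr = 5.611 μm/a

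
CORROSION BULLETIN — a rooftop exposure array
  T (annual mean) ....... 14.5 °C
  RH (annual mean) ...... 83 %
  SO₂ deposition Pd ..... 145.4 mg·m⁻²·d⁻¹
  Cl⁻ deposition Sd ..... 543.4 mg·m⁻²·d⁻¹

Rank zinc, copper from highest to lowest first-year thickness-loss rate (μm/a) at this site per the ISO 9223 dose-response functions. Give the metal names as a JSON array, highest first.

["zinc", "copper"]

zinc: temperature factor f = -0.071·(4.5) = -0.3195
  SO₂ term: 0.0129·145.4^0.44·exp(0.046·83-0.3195) = 3.815
  Sd branch = 0.0175·Sd^0.57·e^(0.008·RH+0.085·T) = 4.224 μm/a
  sum: 3.815 + 4.224 → r_corr = 8.039 μm/a
copper: temperature factor f = -0.080·(4.5) = -0.3600
  SO₂ term: 0.0053·145.4^0.26·exp(0.059·83-0.3600) = 1.807
  Sd branch = 0.01025·Sd^0.27·e^(0.036·RH+0.049·T) = 2.267 μm/a
  r_corr = 1.807 + 2.267 = 4.074 μm/a
Ordering by μm/a: zinc (8.04) > copper (4.07)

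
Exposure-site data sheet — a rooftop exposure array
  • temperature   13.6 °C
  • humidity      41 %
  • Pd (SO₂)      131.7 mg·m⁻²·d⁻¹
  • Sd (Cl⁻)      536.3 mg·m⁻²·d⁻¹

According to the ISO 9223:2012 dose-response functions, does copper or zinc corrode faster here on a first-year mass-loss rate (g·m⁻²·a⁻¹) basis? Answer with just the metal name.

zinc

copper: f(T) = -0.080·(T−10) [T>10 °C] = -0.2880
  Pd branch = 0.0053·Pd^0.26·e^(0.059·RH+f) = 0.1588 μm/a
  Sd branch = 0.01025·Sd^0.27·e^(0.036·RH+0.049·T) = 0.4765 μm/a
  r_corr = 0.1588 + 0.4765 = 0.6353 μm/a
  mass loss = 0.6353 μm/a × 8.96 g/cm³ = 5.693 g·m⁻²·a⁻¹
zinc: temperature factor f = -0.071·(3.6) = -0.2556
  Pd branch = 0.0129·Pd^0.44·e^(0.046·RH+f) = 0.564 μm/a
  Cl⁻ term: 0.0175·536.3^0.57·exp(0.008·41+0.085·13.6) = 2.775
  sum: 0.564 + 2.775 → r_corr = 3.339 μm/a
  mass loss = 3.339 μm/a × 7.14 g/cm³ = 23.84 g·m⁻²·a⁻¹
Ordering by g·m⁻²·a⁻¹: zinc (23.8) > copper (5.69)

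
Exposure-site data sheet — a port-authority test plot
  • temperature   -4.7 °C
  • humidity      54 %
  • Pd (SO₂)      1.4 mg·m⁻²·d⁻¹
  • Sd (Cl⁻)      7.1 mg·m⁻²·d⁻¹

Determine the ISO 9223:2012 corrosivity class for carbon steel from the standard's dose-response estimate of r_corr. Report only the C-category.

C2

carbon steel: temperature factor f = +0.150·(-14.7) = -2.2050
  Pd branch = 1.77·Pd^0.52·e^(0.02·RH+f) = 0.6845 μm/a
  Cl⁻ term: 0.102·7.1^0.62·exp(0.033·54+0.04·-4.7) = 1.693
  r_corr = 0.6845 + 1.693 = 2.377 μm/a
2.38 μm/a falls in (1.3, 25] for carbon steel → category C2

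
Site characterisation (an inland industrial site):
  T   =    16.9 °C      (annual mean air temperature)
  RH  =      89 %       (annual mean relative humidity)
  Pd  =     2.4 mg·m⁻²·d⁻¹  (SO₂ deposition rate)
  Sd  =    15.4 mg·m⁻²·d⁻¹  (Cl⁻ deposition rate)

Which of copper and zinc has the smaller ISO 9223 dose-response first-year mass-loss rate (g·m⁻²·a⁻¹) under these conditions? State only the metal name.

copper: temperature factor f = -0.080·(6.9) = -0.5520
  Pd branch = 0.0053·Pd^0.26·e^(0.059·RH+f) = 0.7309 μm/a
  Cl⁻ term: 0.01025·15.4^0.27·exp(0.036·89+0.049·16.9) = 1.209
  sum: 0.7309 + 1.209 → r_corr = 1.94 μm/a
  mass loss = 1.94 μm/a × 8.96 g/cm³ = 17.38 g·m⁻²·a⁻¹
zinc: T>10 °C ⇒ hinge -0.071·(16.9−10) = -0.4899
  Pd branch = 0.0129·Pd^0.44·e^(0.046·RH+f) = 0.6968 μm/a
  Sd branch = 0.0175·Sd^0.57·e^(0.008·RH+0.085·T) = 0.7129 μm/a
  r_corr = 0.6968 + 0.7129 = 1.41 μm/a
  mass loss = 1.41 μm/a × 7.14 g/cm³ = 10.07 g·m⁻²·a⁻¹
Ordering by g·m⁻²·a⁻¹: copper (17.4) > zinc (10.1)

zinc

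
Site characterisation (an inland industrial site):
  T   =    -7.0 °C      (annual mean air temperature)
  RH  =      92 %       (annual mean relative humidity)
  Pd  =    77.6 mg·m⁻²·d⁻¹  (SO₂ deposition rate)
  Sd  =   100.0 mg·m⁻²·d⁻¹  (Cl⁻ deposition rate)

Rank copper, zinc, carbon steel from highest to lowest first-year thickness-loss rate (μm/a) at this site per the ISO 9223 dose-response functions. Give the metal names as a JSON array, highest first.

copper: f(T) = +0.126·(T−10) [T≤10 °C] = -2.1420
  sulphur-dioxide contribution → 0.4393 μm/a
  chloride contribution → 0.6921 μm/a
  total first-year rate 1.131 μm/a
zinc: f(T) = +0.038·(T−10) [T≤10 °C] = -0.6460
  sulphur-dioxide contribution → 3.159 μm/a
  chloride contribution → 0.2781 μm/a
  total first-year rate 3.437 μm/a
carbon steel: f(T) = +0.150·(T−10) [T≤10 °C] = -2.5500
  sulphur-dioxide contribution → 8.363 μm/a
  chloride contribution → 27.89 μm/a
  ⇒ r_corr(carbon steel) = 36.26 μm/a
Ordering by μm/a: carbon steel (36.3) > zinc (3.44) > copper (1.13)

["carbon steel", "zinc", "copper"]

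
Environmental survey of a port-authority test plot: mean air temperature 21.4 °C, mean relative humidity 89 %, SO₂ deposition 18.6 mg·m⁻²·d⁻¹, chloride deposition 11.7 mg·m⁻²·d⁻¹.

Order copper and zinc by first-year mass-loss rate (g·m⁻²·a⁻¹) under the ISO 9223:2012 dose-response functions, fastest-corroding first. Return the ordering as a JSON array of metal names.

["copper", "zinc"]

copper: f(T) = -0.080·(T−10) [T>10 °C] = -0.9120
  sulphur-dioxide contribution → 0.8685 μm/a
  chloride contribution → 1.4 μm/a
  ⇒ r_corr(copper) = 2.268 μm/a
  mass loss = 2.268 μm/a × 8.96 g/cm³ = 20.32 g·m⁻²·a⁻¹
zinc: T>10 °C ⇒ hinge -0.071·(21.4−10) = -0.8094
  sulphur-dioxide contribution → 1.246 μm/a
  chloride contribution → 0.8935 μm/a
  total first-year rate 2.14 μm/a
  mass loss = 2.14 μm/a × 7.14 g/cm³ = 15.28 g·m⁻²·a⁻¹
Ordering by g·m⁻²·a⁻¹: copper (20.3) > zinc (15.3)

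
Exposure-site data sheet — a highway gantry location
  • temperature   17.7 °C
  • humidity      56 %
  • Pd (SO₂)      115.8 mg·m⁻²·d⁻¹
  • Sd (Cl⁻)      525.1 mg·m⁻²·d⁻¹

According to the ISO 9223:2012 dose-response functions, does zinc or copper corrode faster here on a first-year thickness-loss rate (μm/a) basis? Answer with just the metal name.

zinc

zinc: temperature factor f = -0.071·(7.7) = -0.5467
  sulphur-dioxide contribution → 0.7942 μm/a
  chloride contribution → 4.381 μm/a
  ⇒ r_corr(zinc) = 5.175 μm/a
copper: temperature factor f = -0.080·(7.7) = -0.6160
  sulphur-dioxide contribution → 0.2681 μm/a
  chloride contribution → 0.994 μm/a
  ⇒ r_corr(copper) = 1.262 μm/a
Ordering by μm/a: zinc (5.17) > copper (1.26)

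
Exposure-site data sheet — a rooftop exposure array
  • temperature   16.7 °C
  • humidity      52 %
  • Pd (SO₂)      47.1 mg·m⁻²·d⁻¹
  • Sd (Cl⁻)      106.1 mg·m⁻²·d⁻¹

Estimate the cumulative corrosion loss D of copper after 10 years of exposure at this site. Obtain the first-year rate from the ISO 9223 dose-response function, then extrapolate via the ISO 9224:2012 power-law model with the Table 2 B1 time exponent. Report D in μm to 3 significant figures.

copper: f(T) = -0.080·(T−10) [T>10 °C] = -0.5360
  Pd branch = 0.0053·Pd^0.26·e^(0.059·RH+f) = 0.1815 μm/a
  Sd branch = 0.01025·Sd^0.27·e^(0.036·RH+0.049·T) = 0.5322 μm/a
  sum: 0.1815 + 0.5322 → r_corr = 0.7137 μm/a
ISO 9224: D(t) = r_corr · t^b with b = 0.667 (copper, B1)
  D(10) = 0.7137 × 10^0.667 = 0.7137 × 4.645 = 3.315 μm

D(10) = 3.32 μm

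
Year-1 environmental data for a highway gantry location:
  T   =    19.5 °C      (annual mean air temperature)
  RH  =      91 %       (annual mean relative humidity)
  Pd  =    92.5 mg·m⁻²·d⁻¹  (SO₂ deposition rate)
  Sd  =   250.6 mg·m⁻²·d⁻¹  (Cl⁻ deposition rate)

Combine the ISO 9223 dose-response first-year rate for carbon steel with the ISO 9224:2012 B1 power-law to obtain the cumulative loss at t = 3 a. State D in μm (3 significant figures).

D(3) = 367 μm

carbon steel: f(T) = -0.054·(T−10) [T>10 °C] = -0.5130
  Pd branch = 1.77·Pd^0.52·e^(0.02·RH+f) = 68.86 μm/a
  Cl⁻ term: 0.102·250.6^0.62·exp(0.033·91+0.04·19.5) = 137.7
  r_corr = 68.86 + 137.7 = 206.6 μm/a
Long-term exponent b (ISO 9224 Table 2, B1) = 0.523
  D(3) = 206.6 × 3^0.523 = 206.6 × 1.776 = 366.9 μm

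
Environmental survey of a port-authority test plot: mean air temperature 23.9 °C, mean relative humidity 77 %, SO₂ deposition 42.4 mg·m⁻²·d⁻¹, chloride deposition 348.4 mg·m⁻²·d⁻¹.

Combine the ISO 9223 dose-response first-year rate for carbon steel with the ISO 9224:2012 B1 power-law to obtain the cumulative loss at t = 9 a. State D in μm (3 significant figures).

D(9) = 487 μm

carbon steel: temperature factor f = -0.054·(13.9) = -0.7506
  SO₂ term: 1.77·42.4^0.52·exp(0.02·77-0.7506) = 27.35
  Cl⁻ term: 0.102·348.4^0.62·exp(0.033·77+0.04·23.9) = 126.9
  sum: 27.35 + 126.9 → r_corr = 154.2 μm/a
ISO 9224: D(t) = r_corr · t^b with b = 0.523 (carbon steel, B1)
  D(9) = 154.2 × 9^0.523 = 154.2 × 3.156 = 486.7 μm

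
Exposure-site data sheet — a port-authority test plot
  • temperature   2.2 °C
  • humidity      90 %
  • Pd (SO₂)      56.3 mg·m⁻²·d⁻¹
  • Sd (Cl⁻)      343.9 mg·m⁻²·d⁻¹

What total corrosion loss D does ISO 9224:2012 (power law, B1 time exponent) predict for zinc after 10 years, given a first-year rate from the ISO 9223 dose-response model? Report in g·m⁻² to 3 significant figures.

D(10) = 221 g·m⁻²

zinc: f(T) = +0.038·(T−10) [T≤10 °C] = -0.2964
  sulphur-dioxide contribution → 3.549 μm/a
  chloride contribution → 1.21 μm/a
  ⇒ r_corr(zinc) = 4.758 μm/a
ISO 9224: D(t) = r_corr · t^b with b = 0.813 (zinc, B1)
  D(10) = 4.758 × 10^0.813 = 4.758 × 6.501 = 30.94 μm
  Mass loss = 30.94 μm × 7.14 g/cm³ = 220.9 g·m⁻²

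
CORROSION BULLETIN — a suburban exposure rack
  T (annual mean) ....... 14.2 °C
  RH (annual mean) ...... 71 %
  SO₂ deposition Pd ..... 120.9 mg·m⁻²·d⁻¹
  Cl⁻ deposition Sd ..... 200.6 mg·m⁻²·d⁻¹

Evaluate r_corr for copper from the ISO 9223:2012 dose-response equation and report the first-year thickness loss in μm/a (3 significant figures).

r_corr = 1.98 μm/a

copper: temperature factor f = -0.080·(4.2) = -0.3360
  sulphur-dioxide contribution → 0.869 μm/a
  chloride contribution → 1.108 μm/a
  ⇒ r_corr(copper) = 1.977 μm/a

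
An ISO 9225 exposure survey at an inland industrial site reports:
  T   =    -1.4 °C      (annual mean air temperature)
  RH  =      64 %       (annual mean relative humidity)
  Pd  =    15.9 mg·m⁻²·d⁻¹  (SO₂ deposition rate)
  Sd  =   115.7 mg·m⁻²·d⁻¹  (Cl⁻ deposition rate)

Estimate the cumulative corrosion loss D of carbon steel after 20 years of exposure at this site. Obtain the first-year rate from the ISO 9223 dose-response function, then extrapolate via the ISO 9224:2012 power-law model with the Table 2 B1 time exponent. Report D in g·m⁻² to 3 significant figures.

D(20) = 753 g·m⁻²

carbon steel: T≤10 °C ⇒ hinge +0.150·(-1.4−10) = -1.7100
  sulphur-dioxide contribution → 4.852 μm/a
  chloride contribution → 15.16 μm/a
  total first-year rate 20.02 μm/a
Long-term exponent b (ISO 9224 Table 2, B1) = 0.523
  D(20) = 20.02 × 20^0.523 = 20.02 × 4.791 = 95.89 μm
  Mass loss = 95.89 μm × 7.85 g/cm³ = 752.8 g·m⁻²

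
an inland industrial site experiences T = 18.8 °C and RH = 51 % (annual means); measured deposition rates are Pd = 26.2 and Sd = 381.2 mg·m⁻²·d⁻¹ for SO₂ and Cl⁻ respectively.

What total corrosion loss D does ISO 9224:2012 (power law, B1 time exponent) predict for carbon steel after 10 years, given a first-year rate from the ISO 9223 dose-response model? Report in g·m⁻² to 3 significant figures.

D(10) = 1.65e+03 g·m⁻²

carbon steel: temperature factor f = -0.054·(8.8) = -0.4752
  SO₂ term: 1.77·26.2^0.52·exp(0.02·51-0.4752) = 16.68
  Sd branch = 0.102·Sd^0.62·e^(0.033·RH+0.04·T) = 46.39 μm/a
  sum: 16.68 + 46.39 → r_corr = 63.07 μm/a
Power-law: D(10) = r_corr · 10^0.523
  D(10) = 63.07 × 10^0.523 = 63.07 × 3.334 = 210.3 μm
  Mass loss = 210.3 μm × 7.85 g/cm³ = 1651 g·m⁻²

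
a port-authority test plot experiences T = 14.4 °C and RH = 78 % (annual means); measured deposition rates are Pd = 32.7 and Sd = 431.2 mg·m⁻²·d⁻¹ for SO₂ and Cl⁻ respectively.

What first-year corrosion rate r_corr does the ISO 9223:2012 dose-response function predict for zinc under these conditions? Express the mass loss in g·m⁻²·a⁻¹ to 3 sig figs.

r_corr = 36.5 g·m⁻²·a⁻¹

zinc: T>10 °C ⇒ hinge -0.071·(14.4−10) = -0.3124
  sulphur-dioxide contribution → 1.583 μm/a
  chloride contribution → 3.527 μm/a
  total first-year rate 5.11 μm/a
Convert to mass loss: 5.11 μm/a × 7.14 g/cm³ = 36.49 g·m⁻²·a⁻¹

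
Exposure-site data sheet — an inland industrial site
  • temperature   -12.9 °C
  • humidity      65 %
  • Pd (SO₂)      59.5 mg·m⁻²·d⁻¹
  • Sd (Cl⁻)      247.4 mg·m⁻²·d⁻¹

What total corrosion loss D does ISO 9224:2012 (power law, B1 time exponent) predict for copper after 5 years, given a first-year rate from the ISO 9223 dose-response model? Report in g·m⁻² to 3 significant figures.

copper: T≤10 °C ⇒ hinge +0.126·(-12.9−10) = -2.8854
  Pd branch = 0.0053·Pd^0.26·e^(0.059·RH+f) = 0.03963 μm/a
  Sd branch = 0.01025·Sd^0.27·e^(0.036·RH+0.049·T) = 0.2504 μm/a
  sum: 0.03963 + 0.2504 → r_corr = 0.2901 μm/a
Power-law: D(5) = r_corr · 5^0.667
  D(5) = 0.2901 × 5^0.667 = 0.2901 × 2.926 = 0.8486 μm
  Mass loss = 0.8486 μm × 8.96 g/cm³ = 7.603 g·m⁻²

D(5) = 7.60 g·m⁻²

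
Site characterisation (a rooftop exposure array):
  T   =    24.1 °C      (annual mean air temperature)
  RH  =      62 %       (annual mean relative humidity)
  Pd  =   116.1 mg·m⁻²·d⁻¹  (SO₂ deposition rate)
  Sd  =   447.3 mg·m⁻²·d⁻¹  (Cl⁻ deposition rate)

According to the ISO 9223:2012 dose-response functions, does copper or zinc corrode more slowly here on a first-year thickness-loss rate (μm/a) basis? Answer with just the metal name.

copper

copper: T>10 °C ⇒ hinge -0.080·(24.1−10) = -1.1280
  Pd branch = 0.0053·Pd^0.26·e^(0.059·RH+f) = 0.229 μm/a
  Sd branch = 0.01025·Sd^0.27·e^(0.036·RH+0.049·T) = 1.617 μm/a
  r_corr = 0.229 + 1.617 = 1.846 μm/a
zinc: temperature factor f = -0.071·(14.1) = -1.0011
  Pd branch = 0.0129·Pd^0.44·e^(0.046·RH+f) = 0.6652 μm/a
  Sd branch = 0.0175·Sd^0.57·e^(0.008·RH+0.085·T) = 7.227 μm/a
  r_corr = 0.6652 + 7.227 = 7.892 μm/a
Ordering by μm/a: zinc (7.89) > copper (1.85)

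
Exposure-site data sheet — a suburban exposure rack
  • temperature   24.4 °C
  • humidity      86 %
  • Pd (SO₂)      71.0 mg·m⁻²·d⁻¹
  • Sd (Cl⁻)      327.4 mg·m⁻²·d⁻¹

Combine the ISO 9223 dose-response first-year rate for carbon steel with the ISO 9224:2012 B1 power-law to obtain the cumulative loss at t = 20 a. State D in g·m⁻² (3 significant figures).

carbon steel: f(T) = -0.054·(T−10) [T>10 °C] = -0.7776
  SO₂ term: 1.77·71.0^0.52·exp(0.02·86-0.7776) = 41.68
  Sd branch = 0.102·Sd^0.62·e^(0.033·RH+0.04·T) = 167.6 μm/a
  sum: 41.68 + 167.6 → r_corr = 209.3 μm/a
Power-law: D(20) = r_corr · 20^0.523
  D(20) = 209.3 × 20^0.523 = 209.3 × 4.791 = 1003 μm
  Mass loss = 1003 μm × 7.85 g/cm³ = 7872 g·m⁻²

D(20) = 7.87e+03 g·m⁻²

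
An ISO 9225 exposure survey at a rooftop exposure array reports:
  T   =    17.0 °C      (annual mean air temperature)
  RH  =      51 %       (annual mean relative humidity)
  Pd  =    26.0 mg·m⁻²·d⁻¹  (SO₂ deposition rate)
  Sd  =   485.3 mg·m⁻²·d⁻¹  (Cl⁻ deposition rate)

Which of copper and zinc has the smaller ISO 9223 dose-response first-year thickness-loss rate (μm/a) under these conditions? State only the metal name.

copper: temperature factor f = -0.080·(7.0) = -0.5600
  Pd branch = 0.0053·Pd^0.26·e^(0.059·RH+f) = 0.1431 μm/a
  Sd branch = 0.01025·Sd^0.27·e^(0.036·RH+0.049·T) = 0.7854 μm/a
  sum: 0.1431 + 0.7854 → r_corr = 0.9285 μm/a
zinc: temperature factor f = -0.071·(7.0) = -0.4970
  SO₂ term: 0.0129·26.0^0.44·exp(0.046·51-0.4970) = 0.3437
  Cl⁻ term: 0.0175·485.3^0.57·exp(0.008·51+0.085·17.0) = 3.792
  sum: 0.3437 + 3.792 → r_corr = 4.135 μm/a
Ordering by μm/a: zinc (4.14) > copper (0.929)

copper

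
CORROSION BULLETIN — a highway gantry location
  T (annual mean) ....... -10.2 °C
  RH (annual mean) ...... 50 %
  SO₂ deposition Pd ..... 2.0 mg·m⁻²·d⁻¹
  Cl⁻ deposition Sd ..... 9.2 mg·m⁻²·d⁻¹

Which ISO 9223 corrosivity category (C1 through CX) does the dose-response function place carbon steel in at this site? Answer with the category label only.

C2

carbon steel: f(T) = +0.150·(T−10) [T≤10 °C] = -3.0300
  SO₂ term: 1.77·2.0^0.52·exp(0.02·50-3.0300) = 0.3333
  Sd branch = 0.102·Sd^0.62·e^(0.033·RH+0.04·T) = 1.398 μm/a
  r_corr = 0.3333 + 1.398 = 1.731 μm/a
Category bounds: 1.3…25 μm/a bracket r_corr ⇒ C2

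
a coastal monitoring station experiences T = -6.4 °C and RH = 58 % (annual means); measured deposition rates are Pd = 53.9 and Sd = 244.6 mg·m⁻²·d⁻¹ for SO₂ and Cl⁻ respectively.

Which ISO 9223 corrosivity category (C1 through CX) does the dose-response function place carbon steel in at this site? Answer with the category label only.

carbon steel: temperature factor f = +0.150·(-16.4) = -2.4600
  SO₂ term: 1.77·53.9^0.52·exp(0.02·58-2.4600) = 3.835
  Cl⁻ term: 0.102·244.6^0.62·exp(0.033·58+0.04·-6.4) = 16.2
  r_corr = 3.835 + 16.2 = 20.04 μm/a
ISO 9223 Table 2 (carbon steel): 1.3 < 20 ≤ 25 μm/a ⇒ C2

C2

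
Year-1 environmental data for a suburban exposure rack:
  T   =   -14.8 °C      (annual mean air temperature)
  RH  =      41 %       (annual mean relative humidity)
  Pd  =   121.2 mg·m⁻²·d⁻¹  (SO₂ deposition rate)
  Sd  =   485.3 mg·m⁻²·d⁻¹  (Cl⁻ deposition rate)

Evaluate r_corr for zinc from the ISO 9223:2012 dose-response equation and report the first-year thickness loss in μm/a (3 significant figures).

zinc: f(T) = +0.038·(T−10) [T≤10 °C] = -0.9424
  Pd branch = 0.0129·Pd^0.44·e^(0.046·RH+f) = 0.2736 μm/a
  Sd branch = 0.0175·Sd^0.57·e^(0.008·RH+0.085·T) = 0.2345 μm/a
  sum: 0.2736 + 0.2345 → r_corr = 0.5081 μm/a

r_corr = 0.508 μm/a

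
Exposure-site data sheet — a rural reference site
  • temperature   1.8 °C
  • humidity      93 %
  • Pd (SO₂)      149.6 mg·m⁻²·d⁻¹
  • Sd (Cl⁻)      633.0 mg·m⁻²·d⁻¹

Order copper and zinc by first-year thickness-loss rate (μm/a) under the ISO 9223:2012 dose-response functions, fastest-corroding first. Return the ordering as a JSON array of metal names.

["zinc", "copper"]

copper: f(T) = +0.126·(T−10) [T≤10 °C] = -1.0332
  Pd branch = 0.0053·Pd^0.26·e^(0.059·RH+f) = 1.675 μm/a
  Sd branch = 0.01025·Sd^0.27·e^(0.036·RH+0.049·T) = 1.817 μm/a
  r_corr = 1.675 + 1.817 = 3.492 μm/a
zinc: f(T) = +0.038·(T−10) [T≤10 °C] = -0.3116
  Pd branch = 0.0129·Pd^0.44·e^(0.046·RH+f) = 6.168 μm/a
  Cl⁻ term: 0.0175·633.0^0.57·exp(0.008·93+0.085·1.8) = 1.696
  sum: 6.168 + 1.696 → r_corr = 7.864 μm/a
Ordering by μm/a: zinc (7.86) > copper (3.49)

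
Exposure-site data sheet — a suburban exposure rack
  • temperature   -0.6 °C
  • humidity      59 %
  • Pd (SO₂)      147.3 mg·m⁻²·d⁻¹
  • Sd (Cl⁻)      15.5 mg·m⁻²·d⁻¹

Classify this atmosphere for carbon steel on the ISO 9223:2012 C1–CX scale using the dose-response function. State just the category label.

carbon steel: temperature factor f = +0.150·(-10.6) = -1.5900
  sulphur-dioxide contribution → 15.75 μm/a
  chloride contribution → 3.817 μm/a
  total first-year rate 19.57 μm/a
Category bounds: 1.3…25 μm/a bracket r_corr ⇒ C2

C2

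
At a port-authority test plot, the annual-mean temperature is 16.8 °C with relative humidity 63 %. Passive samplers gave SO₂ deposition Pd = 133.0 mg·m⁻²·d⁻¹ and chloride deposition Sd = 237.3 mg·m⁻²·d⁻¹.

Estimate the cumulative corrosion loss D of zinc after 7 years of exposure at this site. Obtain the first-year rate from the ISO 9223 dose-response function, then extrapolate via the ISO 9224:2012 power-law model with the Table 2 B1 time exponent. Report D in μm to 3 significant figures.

zinc: f(T) = -0.071·(T−10) [T>10 °C] = -0.4828
  sulphur-dioxide contribution → 1.242 μm/a
  chloride contribution → 2.729 μm/a
  ⇒ r_corr(zinc) = 3.971 μm/a
Long-term exponent b (ISO 9224 Table 2, B1) = 0.813
  D(7) = 3.971 × 7^0.813 = 3.971 × 4.865 = 19.32 μm

D(7) = 19.3 μm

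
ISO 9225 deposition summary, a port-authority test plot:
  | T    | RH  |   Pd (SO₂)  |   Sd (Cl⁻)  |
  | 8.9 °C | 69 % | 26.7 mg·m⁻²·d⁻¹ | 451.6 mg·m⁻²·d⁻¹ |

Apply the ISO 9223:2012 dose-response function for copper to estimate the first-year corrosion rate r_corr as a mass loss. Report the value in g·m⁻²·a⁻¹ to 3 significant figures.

r_corr = 14.6 g·m⁻²·a⁻¹

copper: T≤10 °C ⇒ hinge +0.126·(8.9−10) = -0.1386
  sulphur-dioxide contribution → 0.6353 μm/a
  chloride contribution → 0.9901 μm/a
  total first-year rate 1.625 μm/a
Convert to mass loss: 1.625 μm/a × 8.96 g/cm³ = 14.56 g·m⁻²·a⁻¹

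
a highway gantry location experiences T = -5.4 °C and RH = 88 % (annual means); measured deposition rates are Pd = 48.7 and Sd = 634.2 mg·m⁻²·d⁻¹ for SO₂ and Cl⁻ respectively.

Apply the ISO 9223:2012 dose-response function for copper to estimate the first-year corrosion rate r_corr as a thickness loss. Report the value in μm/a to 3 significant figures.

r_corr = 1.44 μm/a

copper: temperature factor f = +0.126·(-15.4) = -1.9404
  Pd branch = 0.0053·Pd^0.26·e^(0.059·RH+f) = 0.376 μm/a
  Cl⁻ term: 0.01025·634.2^0.27·exp(0.036·88+0.049·-5.4) = 1.067
  sum: 0.376 + 1.067 → r_corr = 1.443 μm/a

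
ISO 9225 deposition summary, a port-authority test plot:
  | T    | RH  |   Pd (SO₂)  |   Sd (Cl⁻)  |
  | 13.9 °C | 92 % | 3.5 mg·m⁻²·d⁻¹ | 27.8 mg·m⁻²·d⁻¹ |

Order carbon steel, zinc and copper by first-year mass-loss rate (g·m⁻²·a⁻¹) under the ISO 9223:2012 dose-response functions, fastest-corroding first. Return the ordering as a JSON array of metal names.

carbon steel: temperature factor f = -0.054·(3.9) = -0.2106
  SO₂ term: 1.77·3.5^0.52·exp(0.02·92-0.2106) = 17.32
  Sd branch = 0.102·Sd^0.62·e^(0.033·RH+0.04·T) = 29.1 μm/a
  sum: 17.32 + 29.1 → r_corr = 46.42 μm/a
  mass loss = 46.42 μm/a × 7.85 g/cm³ = 364.4 g·m⁻²·a⁻¹
zinc: f(T) = -0.071·(T−10) [T>10 °C] = -0.2769
  SO₂ term: 0.0129·3.5^0.44·exp(0.046·92-0.2769) = 1.169
  Cl⁻ term: 0.0175·27.8^0.57·exp(0.008·92+0.085·13.9) = 0.7923
  sum: 1.169 + 0.7923 → r_corr = 1.961 μm/a
  mass loss = 1.961 μm/a × 7.14 g/cm³ = 14 g·m⁻²·a⁻¹
copper: T>10 °C ⇒ hinge -0.080·(13.9−10) = -0.3120
  SO₂ term: 0.0053·3.5^0.26·exp(0.059·92-0.3120) = 1.223
  Cl⁻ term: 0.01025·27.8^0.27·exp(0.036·92+0.049·13.9) = 1.364
  r_corr = 1.223 + 1.364 = 2.587 μm/a
  mass loss = 2.587 μm/a × 8.96 g/cm³ = 23.18 g·m⁻²·a⁻¹
Ordering by g·m⁻²·a⁻¹: carbon steel (364) > copper (23.2) > zinc (14)

["carbon steel", "copper", "zinc"]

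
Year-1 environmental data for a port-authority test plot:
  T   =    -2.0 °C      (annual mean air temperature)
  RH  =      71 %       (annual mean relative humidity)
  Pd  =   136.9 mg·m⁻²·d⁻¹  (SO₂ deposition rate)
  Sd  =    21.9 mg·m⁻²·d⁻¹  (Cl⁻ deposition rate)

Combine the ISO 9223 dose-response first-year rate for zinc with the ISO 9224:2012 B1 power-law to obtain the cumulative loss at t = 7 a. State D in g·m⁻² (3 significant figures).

zinc: f(T) = +0.038·(T−10) [T≤10 °C] = -0.4560
  sulphur-dioxide contribution → 1.866 μm/a
  chloride contribution → 0.1513 μm/a
  total first-year rate 2.018 μm/a
ISO 9224: D(t) = r_corr · t^b with b = 0.813 (zinc, B1)
  D(7) = 2.018 × 7^0.813 = 2.018 × 4.865 = 9.815 μm
  Mass loss = 9.815 μm × 7.14 g/cm³ = 70.08 g·m⁻²

D(7) = 70.1 g·m⁻²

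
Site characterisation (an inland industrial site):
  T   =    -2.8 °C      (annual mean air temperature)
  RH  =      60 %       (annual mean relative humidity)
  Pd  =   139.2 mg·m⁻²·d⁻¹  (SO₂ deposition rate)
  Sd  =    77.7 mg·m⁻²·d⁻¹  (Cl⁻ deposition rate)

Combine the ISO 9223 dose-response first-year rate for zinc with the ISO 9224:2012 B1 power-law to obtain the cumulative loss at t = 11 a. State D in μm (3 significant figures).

zinc: T≤10 °C ⇒ hinge +0.038·(-2.8−10) = -0.4864
  SO₂ term: 0.0129·139.2^0.44·exp(0.046·60-0.4864) = 1.1
  Sd branch = 0.0175·Sd^0.57·e^(0.008·RH+0.085·T) = 0.2665 μm/a
  r_corr = 1.1 + 0.2665 = 1.366 μm/a
Power-law: D(11) = r_corr · 11^0.813
  D(11) = 1.366 × 11^0.813 = 1.366 × 7.025 = 9.596 μm

D(11) = 9.60 μm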